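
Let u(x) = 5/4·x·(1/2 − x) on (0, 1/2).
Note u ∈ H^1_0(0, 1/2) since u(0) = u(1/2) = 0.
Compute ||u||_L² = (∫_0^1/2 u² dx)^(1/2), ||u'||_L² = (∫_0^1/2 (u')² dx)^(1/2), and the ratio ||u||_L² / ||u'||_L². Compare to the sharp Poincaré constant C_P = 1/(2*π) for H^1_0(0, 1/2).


||u||_L² / ||u'||_L² = sqrt(10)/20 < C_P = 1/(2*π).

u(x) = 5/4·x·(1/2 − x), so u'(x) = 5/8 - 5*x/2.
u(x) = 5/4·x·(1/2 − x) vanishes at x = 0 and x = 1/2, so u ∈ H^1_0(0, 1/2). Differentiate via the product rule and integrate the resulting polynomials term by term.
  ∫_0^1/2 u² dx = ∫_0^1/2 (25*x^4/16 - 25*x^3/16 + 25*x^2/64) dx. Term by term:
    ∫_0^1/2 25*x^4/16 dx = 5/512;  ∫_0^1/2 -25*x^3/16 dx = -25/1024;  ∫_0^1/2 25*x^2/64 dx = 25/1536.
  Sum: 5/512 − 25/1024 + 25/1536 = 5/3072.
  ∫_0^1/2 (u')² dx = ∫_0^1/2 (25*x^2/4 - 25*x/8 + 25/64) dx. Term by term:
    ∫_0^1/2 25*x^2/4 dx = 25/96;  ∫_0^1/2 -25*x/8 dx = -25/64;  ∫_0^1/2 25/64 dx = 25/128.
  Sum: 25/96 − 25/64 + 25/128 = 25/384.
∫_0^1/2 u² dx = 5/3072, so ||u||_L² = sqrt(15)/96.
∫_0^1/2 (u')² dx = 25/384, so ||u'||_L² = 5*sqrt(6)/48.
Ratio ||u||_L² / ||u'||_L² = sqrt(10)/20.
Sharp Poincaré constant on H^1_0(0, 1/2) is C_P = L/π = 1/(2*π), achieved by sin(2*π·x).
A polynomial bump cannot attain the sharp Poincaré constant (only the first sine eigenfunction does), so the ratio is strictly less than C_P, consistent with ||u||_L² ≤ C_P ||u'||_L².


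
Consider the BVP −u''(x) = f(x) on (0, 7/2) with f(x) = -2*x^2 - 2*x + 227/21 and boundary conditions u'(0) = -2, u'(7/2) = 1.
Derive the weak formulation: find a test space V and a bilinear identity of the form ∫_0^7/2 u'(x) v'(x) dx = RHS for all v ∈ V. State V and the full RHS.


V = H^1(0, 7/2) (v unrestricted at boundary; u is determined up to an additive constant); weak form: ∫_0^7/2 u'v' dx = ∫_0^7/2 (-2*x^2 - 2*x + 227/21) v dx + v(7/2) + 2·v(0) for all v ∈ V.

Multiply both sides by a test function v and integrate from 0 to 7/2:
  ∫_0^7/2 −u''(x) v(x) dx = ∫_0^7/2 f(x) v(x) dx.
Integrate the LHS by parts once:
  ∫_0^7/2 −u'' v dx = −[u'(x) v(x)]_0^7/2 + ∫_0^7/2 u'(x) v'(x) dx.
Thus ∫_0^7/2 u'(x) v'(x) dx = ∫_0^7/2 f(x) v(x) dx + [u'(x) v(x)]_0^7/2.
Choose V so that boundary terms are either known or forced to vanish.
u has inhomogeneous Neumann u'(0) = -2, u'(7/2) = 1. [u' v]_0^7/2 = (1)·v(7/2) − (-2)·v(0) = v(7/2) + 2·v(0). Take V = H^1(0, 7/2); boundary term becomes part of RHS.
Weak formulation: find u (satisfying any essential BC) such that ∫_0^7/2 u'(x) v'(x) dx = ∫_0^7/2 f v dx + v(7/2) + 2·v(0) for all v ∈ V (Neumann data are natural BCs: they enter the RHS as boundary terms).
Substituting f(x) = -2*x^2 - 2*x + 227/21, the right-hand side is ∫_0^7/2 (-2*x^2 - 2*x + 227/21) v dx + v(7/2) + 2·v(0).
Compatibility check (pure Neumann): taking v ≡ 1 ∈ V gives 0 = ∫_0^7/2 f dx + (1) − (-2), i.e. ∫_0^7/2 f dx must equal u'(0) − u'(7/2) = -3. Indeed ∫_0^7/2 (-2*x^2 - 2*x + 227/21) dx = -3, so the data are compatible. The solution is then unique only up to an additive constant (fix it e.g. by requiring ∫_0^7/2 u dx = 0).


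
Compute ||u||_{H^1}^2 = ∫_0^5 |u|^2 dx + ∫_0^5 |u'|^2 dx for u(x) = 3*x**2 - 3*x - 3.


||u||_{H^1}^2 = 7605/2

The H^1 norm (squared) on an interval (0, L) is
  ||u||_{H^1}^2 = ∫_0^L u(x)^2 dx + ∫_0^L u'(x)^2 dx.
Compute u'(x) = 6*x - 3.
Then u(x)^2 = 9*x**4 - 18*x**3 - 9*x**2 + 18*x + 9 and u'(x)^2 = 36*x**2 - 36*x + 9.
Integrate each monomial from 0 to 5 using ∫_0^5 c·x^n dx = c·5^(n+1)/(n+1):
  ∫_0^5 u(x)^2 dx = ∫_0^5 (9*x^4 - 18*x^3 - 9*x^2 + 18*x + 9) dx. Term by term:
    ∫_0^5 9*x^4 dx = 5625;  ∫_0^5 -18*x^3 dx = -5625/2;  ∫_0^5 -9*x^2 dx = -375;
    ∫_0^5 18*x dx = 225;  ∫_0^5 9 dx = 45.
  Sum: 5625 − 5625/2 − 375 + 225 + 45 = 5415/2.
  ∫_0^5 u'(x)^2 dx = ∫_0^5 (36*x^2 - 36*x + 9) dx. Term by term:
    ∫_0^5 36*x^2 dx = 1500;  ∫_0^5 -36*x dx = -450;  ∫_0^5 9 dx = 45.
  Sum: 1500 − 450 + 45 = 1095.
Adding: ||u||_{H^1}^2 = 5415/2 + 1095 = 7605/2.


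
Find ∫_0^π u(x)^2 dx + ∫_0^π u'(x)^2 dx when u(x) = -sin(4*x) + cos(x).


||u||_{H^1(0,π)}^2 = -32/15 + 19*π/2

u'(x) = -sin(x) - 4*cos(4*x).
Expand u² and (u')² and integrate term by term on (0, π), using: for integers n ≥ 1, ∫_0^π sin²(nx) dx = ∫_0^π cos²(nx) dx = π/2; for n ≠ n', ∫_0^π sin(nx)sin(n'x) dx = ∫_0^π cos(nx)cos(n'x) dx = 0; and by product-to-sum, ∫_0^π sin(nx)cos(n'x) dx = ½∫_0^π [sin((n+n')x) + sin((n−n')x)] dx, which is 0 when n+n' is even and 2n/(n²−n'²) when n+n' is odd (it need not vanish on (0, π)).
  u² squared terms: (-1)²·∫sin(4x)² dx = 1·π/2 = π/2;  (1)²·∫cos(x)² dx = 1·π/2 = π/2.
  u² cross terms: 2·(-1)·(1)·∫sin(4x)·cos(x) dx = -2·(8/15) = -16/15.
  So ∫_0^π u² dx = π/2 + π/2 − 16/15 = -16/15 + π.
  (u')² squared terms: (-1)²·∫sin(x)² dx = 1·π/2 = π/2;  (-4)²·∫cos(4x)² dx = 16·π/2 = 8*π.
  (u')² cross terms: 2·(-1)·(-4)·∫sin(x)·cos(4x) dx = 8·(-2/15) = -16/15.
  So ∫_0^π (u')² dx = π/2 + 8*π − 16/15 = -16/15 + 17*π/2.
||u||_{H^1}^2 = (-16/15 + π) + (-16/15 + 17*π/2) = -32/15 + 19*π/2.


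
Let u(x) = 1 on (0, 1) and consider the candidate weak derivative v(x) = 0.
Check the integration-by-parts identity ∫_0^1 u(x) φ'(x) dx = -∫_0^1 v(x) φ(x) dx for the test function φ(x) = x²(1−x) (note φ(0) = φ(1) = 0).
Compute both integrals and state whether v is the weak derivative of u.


LHS = 0, RHS = 0. Yes, v = u' weakly.

u(x) = 1, classical derivative u'(x) = 0.
φ(x) = x²(1−x), so φ'(x) = x*(2 - 3*x).
Note φ(0) = φ(1) = 0, so the boundary term u·φ vanishes.
LHS = ∫_0^1 u(x) φ'(x) dx = ∫_0^1 (-3*x^2 + 2*x) dx. Term by term:
  ∫_0^1 -3*x^2 dx = -1;  ∫_0^1 2*x dx = 1.
Sum: -1 + 1 = 0.
So LHS = 0.
∫_0^1 v(x) φ(x) dx = ∫_0^1 (0) dx. Term by term:
  ∫_0^1 0 dx = 0.
So RHS = -∫_0^1 v(x) φ(x) dx = 0.
LHS = RHS, so the identity holds for this test φ.
Moreover u is smooth here and v(x) = u'(x) = 0 pointwise, so the identity holds for every test function. Hence v is the weak derivative of u.


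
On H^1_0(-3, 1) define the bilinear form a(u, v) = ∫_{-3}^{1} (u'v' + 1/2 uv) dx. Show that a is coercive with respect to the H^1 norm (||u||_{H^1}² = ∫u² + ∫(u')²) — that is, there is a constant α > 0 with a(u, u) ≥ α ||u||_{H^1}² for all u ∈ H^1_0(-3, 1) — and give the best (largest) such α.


α = (8 + π^2)/(π^2 + 16)

Coercivity of a(·,·) on H^1_0(-3, 1) means a(u, u) ≥ α ||u||_{H^1}² for every u ∈ H^1_0.
The interval has length L = 4, and Poincaré/coercivity depend only on L. Here a(u, u) = ∫(u')² + (1/2)·∫u².
Here 0 < c = 1/2 < 1. The condition a(u,u) ≥ α||u||_{H^1}² reads (1−α)∫(u')² ≥ (α−c)∫u². Any admissible α is ≤ 1 (rapidly oscillating u have ∫u²/∫(u')² → 0), and α = 1 would force 0 ≥ (1−c)∫u², impossible since c < 1; so 1−α > 0. By the sharp Poincaré inequality on H^1_0 of an interval of length L, ∫(u')² ≥ (π/L)²∫u² with equality for the first sine mode sin(π(x−x₀)/L) (x₀ the left endpoint), so the inequality holds for all u iff (1−α)(π/L)² ≥ α − c, i.e. α ≤ ((π/L)² + c)/((π/L)² + 1) = (1 + c(L/π)²)/(1 + (L/π)²). With (π/L)² = π^2/16 and c = 1/2, the largest admissible constant is α = ((π/L)² + c)/((π/L)² + 1).
Simplifying, α = (8 + π^2)/(π^2 + 16).


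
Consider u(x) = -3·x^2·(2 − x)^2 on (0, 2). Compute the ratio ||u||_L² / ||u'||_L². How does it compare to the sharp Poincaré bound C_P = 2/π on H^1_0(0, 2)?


||u||_L² / ||u'||_L² = sqrt(3)/3 < C_P = 2/π.

u(x) = -3·x^2·(2 − x)^2, so u'(x) = 12*x*(-x^2 + 3*x - 2).
u(x) = -3·x^2·(2 − x)^2 vanishes at x = 0 and x = 2, so u ∈ H^1_0(0, 2). Differentiate via the product rule and integrate the resulting polynomials term by term.
  ∫_0^2 u² dx = ∫_0^2 (9*x^8 - 72*x^7 + 216*x^6 - 288*x^5 + 144*x^4) dx. Term by term:
    ∫_0^2 9*x^8 dx = 512;  ∫_0^2 -72*x^7 dx = -2304;  ∫_0^2 216*x^6 dx = 27648/7;
    ∫_0^2 -288*x^5 dx = -3072;  ∫_0^2 144*x^4 dx = 4608/5.
  Sum: 512 − 2304 + 27648/7 − 3072 + 4608/5 = 256/35.
  ∫_0^2 (u')² dx = ∫_0^2 (144*x^6 - 864*x^5 + 1872*x^4 - 1728*x^3 + 576*x^2) dx. Term by term:
    ∫_0^2 144*x^6 dx = 18432/7;  ∫_0^2 -864*x^5 dx = -9216;  ∫_0^2 1872*x^4 dx = 59904/5;
    ∫_0^2 -1728*x^3 dx = -6912;  ∫_0^2 576*x^2 dx = 1536.
  Sum: 18432/7 − 9216 + 59904/5 − 6912 + 1536 = 768/35.
∫_0^2 u² dx = 256/35, so ||u||_L² = 16*sqrt(35)/35.
∫_0^2 (u')² dx = 768/35, so ||u'||_L² = 16*sqrt(105)/35.
Ratio ||u||_L² / ||u'||_L² = sqrt(3)/3.
Sharp Poincaré constant on H^1_0(0, 2) is C_P = L/π = 2/π, achieved by sin(π/2·x).
A polynomial bump cannot attain the sharp Poincaré constant (only the first sine eigenfunction does), so the ratio is strictly less than C_P, consistent with ||u||_L² ≤ C_P ||u'||_L².


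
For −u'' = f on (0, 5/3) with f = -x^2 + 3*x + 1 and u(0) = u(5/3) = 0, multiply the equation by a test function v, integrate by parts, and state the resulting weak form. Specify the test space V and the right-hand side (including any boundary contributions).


V = H^1_0(0, 5/3) (so v(0) = v(5/3) = 0); weak form: ∫_0^5/3 u'v' dx = ∫_0^5/3 (-x^2 + 3*x + 1) v dx for all v ∈ V.

Multiply both sides by a test function v and integrate from 0 to 5/3:
  ∫_0^5/3 −u''(x) v(x) dx = ∫_0^5/3 f(x) v(x) dx.
Integrate the LHS by parts once:
  ∫_0^5/3 −u'' v dx = −[u'(x) v(x)]_0^5/3 + ∫_0^5/3 u'(x) v'(x) dx.
Thus ∫_0^5/3 u'(x) v'(x) dx = ∫_0^5/3 f(x) v(x) dx + [u'(x) v(x)]_0^5/3.
Choose V so that boundary terms are either known or forced to vanish.
u is Dirichlet: u(0) = u(5/3) = 0. Let V = H^1_0(0, 5/3); then v(0) = v(5/3) = 0, and [u' v]_0^5/3 = 0.
Weak formulation: find u (satisfying any essential BC) such that ∫_0^5/3 u'(x) v'(x) dx = ∫_0^5/3 f v dx for all v ∈ V.
Substituting f(x) = -x^2 + 3*x + 1, the right-hand side is ∫_0^5/3 (-x^2 + 3*x + 1) v dx.


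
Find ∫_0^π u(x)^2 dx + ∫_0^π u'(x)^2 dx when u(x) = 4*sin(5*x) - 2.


||u||_{H^1(0,π)}^2 = -32/5 + 212*π

u'(x) = 20*cos(5*x).
Expand u² and (u')² and integrate term by term on (0, π), using: for integers n ≥ 1, ∫_0^π sin²(nx) dx = ∫_0^π cos²(nx) dx = π/2; for n ≠ n', ∫_0^π sin(nx)sin(n'x) dx = ∫_0^π cos(nx)cos(n'x) dx = 0; and by product-to-sum, ∫_0^π sin(nx)cos(n'x) dx = ½∫_0^π [sin((n+n')x) + sin((n−n')x)] dx, which is 0 when n+n' is even and 2n/(n²−n'²) when n+n' is odd (it need not vanish on (0, π)). For the constant mode: ∫_0^π 1 dx = π, ∫_0^π cos(nx) dx = 0, ∫_0^π sin(nx) dx = (1−(−1)^n)/n.
  u² squared terms: (-2)²·∫1 dx = 4·π = 4*π;  (4)²·∫sin(5x)² dx = 16·π/2 = 8*π.
  u² cross terms: 2·(-2)·(4)·∫1·sin(5x) dx = -16·(2/5) = -32/5.
  So ∫_0^π u² dx = 4*π + 8*π − 32/5 = -32/5 + 12*π.
  (u')² squared terms: (20)²·∫cos(5x)² dx = 400·π/2 = 200*π.
  So ∫_0^π (u')² dx = 200*π.
||u||_{H^1}^2 = (-32/5 + 12*π) + (200*π) = -32/5 + 212*π.


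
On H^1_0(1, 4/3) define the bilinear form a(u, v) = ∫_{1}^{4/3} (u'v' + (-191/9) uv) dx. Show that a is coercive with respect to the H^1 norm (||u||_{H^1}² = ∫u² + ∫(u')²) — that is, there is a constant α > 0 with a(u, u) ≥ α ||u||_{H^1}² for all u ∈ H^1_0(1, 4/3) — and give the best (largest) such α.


α = (-191 + 81*π^2)/(9*(1 + 9*π^2))

Coercivity of a(·,·) on H^1_0(1, 4/3) means a(u, u) ≥ α ||u||_{H^1}² for every u ∈ H^1_0.
The interval has length L = 1/3, and Poincaré/coercivity depend only on L. Here a(u, u) = ∫(u')² + (-191/9)·∫u².
Here c = -191/9 < 0 with |c| < (π/L)² = 9*π^2, so coercivity still holds. The condition a(u,u) ≥ α||u||_{H^1}² reads (1−α)∫(u')² ≥ (α−c)∫u². Any admissible α is ≤ 1 (rapidly oscillating u have ∫u²/∫(u')² → 0), and α = 1 would force 0 ≥ (1−c)∫u², impossible since c < 1; so 1−α > 0. By the sharp Poincaré inequality on H^1_0 of an interval of length L, ∫(u')² ≥ (π/L)²∫u² with equality for the first sine mode sin(π(x−x₀)/L) (x₀ the left endpoint), so the inequality holds for all u iff (1−α)(π/L)² ≥ α − c, i.e. α ≤ ((π/L)² + c)/((π/L)² + 1) = (1 + c(L/π)²)/(1 + (L/π)²). (Direct route, valid since c ≤ 0: Poincaré gives c∫u² ≥ c(L/π)²∫(u')², so a(u,u) ≥ (1 + c(L/π)²)∫(u')², while ||u||_{H^1}² ≤ (1 + (L/π)²)∫(u')²; dividing yields the same α.) With (π/L)² = 9*π^2 and c = -191/9, the largest admissible constant is α = ((π/L)² + c)/((π/L)² + 1).
Simplifying, α = (-191 + 81*π^2)/(9*(1 + 9*π^2)).


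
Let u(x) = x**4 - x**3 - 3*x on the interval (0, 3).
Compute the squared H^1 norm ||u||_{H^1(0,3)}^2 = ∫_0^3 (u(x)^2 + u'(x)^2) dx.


||u||_{H^1}^2 = 76329/28

The H^1 norm (squared) on an interval (0, L) is
  ||u||_{H^1}^2 = ∫_0^L u(x)^2 dx + ∫_0^L u'(x)^2 dx.
Compute u'(x) = 4*x**3 - 3*x**2 - 3.
Then u(x)^2 = x**8 - 2*x**7 + x**6 - 6*x**5 + 6*x**4 + 9*x**2 and u'(x)^2 = 16*x**6 - 24*x**5 + 9*x**4 - 24*x**3 + 18*x**2 + 9.
Integrate each monomial from 0 to 3 using ∫_0^3 c·x^n dx = c·3^(n+1)/(n+1):
  ∫_0^3 u(x)^2 dx = ∫_0^3 (x^8 - 2*x^7 + x^6 - 6*x^5 + 6*x^4 + 9*x^2) dx. Term by term:
    ∫_0^3 x^8 dx = 2187;  ∫_0^3 -2*x^7 dx = -6561/4;  ∫_0^3 x^6 dx = 2187/7;
    ∫_0^3 -6*x^5 dx = -729;  ∫_0^3 6*x^4 dx = 1458/5;  ∫_0^3 9*x^2 dx = 81.
  Sum: 2187 − 6561/4 + 2187/7 − 729 + 1458/5 + 81 = 70389/140.
  ∫_0^3 u'(x)^2 dx = ∫_0^3 (16*x^6 - 24*x^5 + 9*x^4 - 24*x^3 + 18*x^2 + 9) dx. Term by term:
    ∫_0^3 16*x^6 dx = 34992/7;  ∫_0^3 -24*x^5 dx = -2916;  ∫_0^3 9*x^4 dx = 2187/5;
    ∫_0^3 -24*x^3 dx = -486;  ∫_0^3 18*x^2 dx = 162;  ∫_0^3 9 dx = 27.
  Sum: 34992/7 − 2916 + 2187/5 − 486 + 162 + 27 = 77814/35.
Adding: ||u||_{H^1}^2 = 70389/140 + 77814/35 = 76329/28.


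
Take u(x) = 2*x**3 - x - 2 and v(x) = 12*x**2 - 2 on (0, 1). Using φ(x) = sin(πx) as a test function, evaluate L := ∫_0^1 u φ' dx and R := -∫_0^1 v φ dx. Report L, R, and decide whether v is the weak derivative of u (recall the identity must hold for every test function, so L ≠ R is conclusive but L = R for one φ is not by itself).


LHS = -4/π + 24/π^3, RHS = -8/π + 48/π^3. No, v is not the weak derivative of u.

u(x) = 2*x**3 - x - 2, classical derivative u'(x) = 6*x**2 - 1.
φ(x) = sin(πx), so φ'(x) = π*cos(π*x).
Note φ(0) = φ(1) = 0, so the boundary term u·φ vanishes.
LHS = ∫_0^1 u(x) φ'(x) dx = ∫_0^1 (2*π*x^3*cos(π*x) - π*x*cos(π*x) - 2*π*cos(π*x)) dx. Term by term:
  ∫_0^1 -2*π*cos(π*x) dx = 0;  ∫_0^1 -π*x*cos(π*x) dx = 2/π;  ∫_0^1 2*π*x^3*cos(π*x) dx = -6/π + 24/π^3.
Sum: 0 + 2/π + -6/π + 24/π^3 = -4/π + 24/π^3.
So LHS = -4/π + 24/π^3.
∫_0^1 v(x) φ(x) dx = ∫_0^1 (12*x^2*sin(π*x) - 2*sin(π*x)) dx. Term by term:
  ∫_0^1 -2*sin(π*x) dx = -4/π;  ∫_0^1 12*x^2*sin(π*x) dx = -48/π^3 + 12/π.
Sum: -4/π + -48/π^3 + 12/π = -48/π^3 + 8/π.
So RHS = -∫_0^1 v(x) φ(x) dx = -8/π + 48/π^3.
LHS − RHS = -24/π^3 + 4/π ≠ 0, so the identity fails.
(For a valid weak derivative the identity must hold for EVERY test function, in particular this one. The failure shows v is NOT the weak derivative of u.)
Correct weak derivative would be u'(x) = 6*x**2 - 1.


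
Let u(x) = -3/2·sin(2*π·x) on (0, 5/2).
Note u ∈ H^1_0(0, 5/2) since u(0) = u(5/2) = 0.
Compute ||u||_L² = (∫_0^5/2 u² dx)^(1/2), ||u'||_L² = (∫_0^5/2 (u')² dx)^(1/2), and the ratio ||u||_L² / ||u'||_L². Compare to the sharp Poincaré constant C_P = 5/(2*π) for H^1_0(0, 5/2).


||u||_L² / ||u'||_L² = 1/(2*π) < C_P = 5/(2*π).

u(x) = -3/2·sin(2*π·x), so u'(x) = -3*π*cos(2*π*x).
Writing u(x) = A·sin(kπx/L) with A = -3/2 and k = 5, use ∫_0^L sin²(kπx/L) dx = L/2 and ∫_0^L cos²(kπx/L) dx = L/2.
u² = 9/4·sin²(2*π·x) and (u')² = 9*π^2·cos²(2*π·x), and each of sin², cos² integrates to L/2 = 5/4 over (0, 5/2).
∫_0^5/2 u² dx = 45/16, so ||u||_L² = 3*sqrt(5)/4.
∫_0^5/2 (u')² dx = 45*π^2/4, so ||u'||_L² = 3*sqrt(5)*π/2.
Ratio ||u||_L² / ||u'||_L² = 1/(2*π).
Sharp Poincaré constant on H^1_0(0, 5/2) is C_P = L/π = 5/(2*π), achieved by sin(2*π/5·x).
This is the k = 5 harmonic; the ratio L/(kπ) is strictly less than C_P = L/π, consistent with the sharp inequality ||u||_L² ≤ C_P ||u'||_L².


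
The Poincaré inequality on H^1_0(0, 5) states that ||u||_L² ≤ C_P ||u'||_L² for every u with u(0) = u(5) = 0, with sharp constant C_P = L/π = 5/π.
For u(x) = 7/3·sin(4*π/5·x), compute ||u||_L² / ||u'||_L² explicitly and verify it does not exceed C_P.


||u||_L² / ||u'||_L² = 5/(4*π) < C_P = 5/π.

u(x) = 7/3·sin(4*π/5·x), so u'(x) = 28*π*cos(4*π*x/5)/15.
Writing u(x) = A·sin(kπx/L) with A = 7/3 and k = 4, use ∫_0^L sin²(kπx/L) dx = L/2 and ∫_0^L cos²(kπx/L) dx = L/2.
u² = 49/9·sin²(4*π/5·x) and (u')² = 784*π^2/225·cos²(4*π/5·x), and each of sin², cos² integrates to L/2 = 5/2 over (0, 5).
∫_0^5 u² dx = 245/18, so ||u||_L² = 7*sqrt(10)/6.
∫_0^5 (u')² dx = 392*π^2/45, so ||u'||_L² = 14*sqrt(10)*π/15.
Ratio ||u||_L² / ||u'||_L² = 5/(4*π).
Sharp Poincaré constant on H^1_0(0, 5) is C_P = L/π = 5/π, achieved by sin(π/5·x).
This is the k = 4 harmonic; the ratio L/(kπ) is strictly less than C_P = L/π, consistent with the sharp inequality ||u||_L² ≤ C_P ||u'||_L².


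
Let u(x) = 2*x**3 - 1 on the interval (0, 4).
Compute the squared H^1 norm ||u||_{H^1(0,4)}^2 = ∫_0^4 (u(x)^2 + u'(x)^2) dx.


||u||_{H^1}^2 = 576908/35

The H^1 norm (squared) on an interval (0, L) is
  ||u||_{H^1}^2 = ∫_0^L u(x)^2 dx + ∫_0^L u'(x)^2 dx.
Compute u'(x) = 6*x**2.
Then u(x)^2 = 4*x**6 - 4*x**3 + 1 and u'(x)^2 = 36*x**4.
Integrate each monomial from 0 to 4 using ∫_0^4 c·x^n dx = c·4^(n+1)/(n+1):
  ∫_0^4 u(x)^2 dx = ∫_0^4 (4*x^6 - 4*x^3 + 1) dx. Term by term:
    ∫_0^4 4*x^6 dx = 65536/7;  ∫_0^4 -4*x^3 dx = -256;  ∫_0^4 1 dx = 4.
  Sum: 65536/7 − 256 + 4 = 63772/7.
  ∫_0^4 u'(x)^2 dx = ∫_0^4 (36*x^4) dx. Term by term:
    ∫_0^4 36*x^4 dx = 36864/5.
Adding: ||u||_{H^1}^2 = 63772/7 + 36864/5 = 576908/35.


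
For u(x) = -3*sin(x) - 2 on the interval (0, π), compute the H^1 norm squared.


||u||_{H^1(0,π)}^2 = 24 + 13*π

u'(x) = -3*cos(x).
Expand u² and (u')² and integrate term by term on (0, π), using: for integers n ≥ 1, ∫_0^π sin²(nx) dx = ∫_0^π cos²(nx) dx = π/2; for n ≠ n', ∫_0^π sin(nx)sin(n'x) dx = ∫_0^π cos(nx)cos(n'x) dx = 0; and by product-to-sum, ∫_0^π sin(nx)cos(n'x) dx = ½∫_0^π [sin((n+n')x) + sin((n−n')x)] dx, which is 0 when n+n' is even and 2n/(n²−n'²) when n+n' is odd (it need not vanish on (0, π)). For the constant mode: ∫_0^π 1 dx = π, ∫_0^π cos(nx) dx = 0, ∫_0^π sin(nx) dx = (1−(−1)^n)/n.
  u² squared terms: (-2)²·∫1 dx = 4·π = 4*π;  (-3)²·∫sin(x)² dx = 9·π/2 = 9*π/2.
  u² cross terms: 2·(-2)·(-3)·∫1·sin(x) dx = 12·(2) = 24.
  So ∫_0^π u² dx = 4*π + 9*π/2 + 24 = 24 + 17*π/2.
  (u')² squared terms: (-3)²·∫cos(x)² dx = 9·π/2 = 9*π/2.
  So ∫_0^π (u')² dx = 9*π/2.
||u||_{H^1}^2 = (24 + 17*π/2) + (9*π/2) = 24 + 13*π.


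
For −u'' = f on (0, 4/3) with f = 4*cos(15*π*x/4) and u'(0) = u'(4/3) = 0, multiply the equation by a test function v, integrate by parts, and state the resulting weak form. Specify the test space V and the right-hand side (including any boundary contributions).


V = H^1(0, 4/3) (no boundary constraint on v; u is determined up to an additive constant); weak form: ∫_0^4/3 u'v' dx = ∫_0^4/3 (4*cos(15*π*x/4)) v dx for all v ∈ V.

Multiply both sides by a test function v and integrate from 0 to 4/3:
  ∫_0^4/3 −u''(x) v(x) dx = ∫_0^4/3 f(x) v(x) dx.
Integrate the LHS by parts once:
  ∫_0^4/3 −u'' v dx = −[u'(x) v(x)]_0^4/3 + ∫_0^4/3 u'(x) v'(x) dx.
Thus ∫_0^4/3 u'(x) v'(x) dx = ∫_0^4/3 f(x) v(x) dx + [u'(x) v(x)]_0^4/3.
Choose V so that boundary terms are either known or forced to vanish.
u has homogeneous Neumann: u'(0) = u'(4/3) = 0. So [u' v]_0^4/3 = 0·v(4/3) − 0·v(0) = 0 for any v; take V = H^1(0, 4/3).
Weak formulation: find u (satisfying any essential BC) such that ∫_0^4/3 u'(x) v'(x) dx = ∫_0^4/3 f v dx for all v ∈ V (homogeneous Neumann, so boundary terms vanish).
Substituting f(x) = 4*cos(15*π*x/4), the right-hand side is ∫_0^4/3 (4*cos(15*π*x/4)) v dx.
Compatibility check (pure Neumann): taking v ≡ 1 ∈ V gives 0 = ∫_0^4/3 f dx + (0) − (0), i.e. ∫_0^4/3 f dx must equal u'(0) − u'(4/3) = 0. Indeed ∫_0^4/3 (4*cos(15*π*x/4)) dx = 0, so the data are compatible. The solution is then unique only up to an additive constant (fix it e.g. by requiring ∫_0^4/3 u dx = 0).


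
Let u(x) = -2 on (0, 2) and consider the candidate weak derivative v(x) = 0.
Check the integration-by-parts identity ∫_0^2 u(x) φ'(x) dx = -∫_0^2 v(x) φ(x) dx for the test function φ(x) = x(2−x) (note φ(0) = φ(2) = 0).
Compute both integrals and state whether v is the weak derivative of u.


LHS = 0, RHS = 0. Yes, v = u' weakly.

u(x) = -2, classical derivative u'(x) = 0.
φ(x) = x(2−x), so φ'(x) = 2 - 2*x.
Note φ(0) = φ(2) = 0, so the boundary term u·φ vanishes.
LHS = ∫_0^2 u(x) φ'(x) dx = ∫_0^2 (4*x - 4) dx. Term by term:
  ∫_0^2 4*x dx = 8;  ∫_0^2 -4 dx = -8.
Sum: 8 − 8 = 0.
So LHS = 0.
∫_0^2 v(x) φ(x) dx = ∫_0^2 (0) dx. Term by term:
  ∫_0^2 0 dx = 0.
So RHS = -∫_0^2 v(x) φ(x) dx = 0.
LHS = RHS, so the identity holds for this test φ.
Moreover u is smooth here and v(x) = u'(x) = 0 pointwise, so the identity holds for every test function. Hence v is the weak derivative of u.


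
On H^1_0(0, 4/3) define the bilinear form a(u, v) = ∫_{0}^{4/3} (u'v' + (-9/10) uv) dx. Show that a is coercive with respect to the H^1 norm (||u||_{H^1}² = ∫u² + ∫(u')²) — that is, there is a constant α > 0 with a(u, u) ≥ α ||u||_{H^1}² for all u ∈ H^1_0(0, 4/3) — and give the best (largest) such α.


α = 9*(-8 + 5*π^2)/(5*(16 + 9*π^2))

Coercivity of a(·,·) on H^1_0(0, 4/3) means a(u, u) ≥ α ||u||_{H^1}² for every u ∈ H^1_0.
The interval has length L = 4/3, and Poincaré/coercivity depend only on L. Here a(u, u) = ∫(u')² + (-9/10)·∫u².
Here c = -9/10 < 0 with |c| < (π/L)² = 9*π^2/16, so coercivity still holds. The condition a(u,u) ≥ α||u||_{H^1}² reads (1−α)∫(u')² ≥ (α−c)∫u². Any admissible α is ≤ 1 (rapidly oscillating u have ∫u²/∫(u')² → 0), and α = 1 would force 0 ≥ (1−c)∫u², impossible since c < 1; so 1−α > 0. By the sharp Poincaré inequality on H^1_0 of an interval of length L, ∫(u')² ≥ (π/L)²∫u² with equality for the first sine mode sin(π(x−x₀)/L) (x₀ the left endpoint), so the inequality holds for all u iff (1−α)(π/L)² ≥ α − c, i.e. α ≤ ((π/L)² + c)/((π/L)² + 1) = (1 + c(L/π)²)/(1 + (L/π)²). (Direct route, valid since c ≤ 0: Poincaré gives c∫u² ≥ c(L/π)²∫(u')², so a(u,u) ≥ (1 + c(L/π)²)∫(u')², while ||u||_{H^1}² ≤ (1 + (L/π)²)∫(u')²; dividing yields the same α.) With (π/L)² = 9*π^2/16 and c = -9/10, the largest admissible constant is α = ((π/L)² + c)/((π/L)² + 1).
Simplifying, α = 9*(-8 + 5*π^2)/(5*(16 + 9*π^2)).


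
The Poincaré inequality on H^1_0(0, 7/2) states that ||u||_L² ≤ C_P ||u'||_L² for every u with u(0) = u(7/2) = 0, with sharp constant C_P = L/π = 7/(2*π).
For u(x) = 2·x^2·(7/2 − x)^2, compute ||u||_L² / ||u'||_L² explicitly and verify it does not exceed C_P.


||u||_L² / ||u'||_L² = 7*sqrt(3)/12 < C_P = 7/(2*π).

u(x) = 2·x^2·(7/2 − x)^2, so u'(x) = x*(2*x - 7)*(4*x - 7).
u(x) = 2·x^2·(7/2 − x)^2 vanishes at x = 0 and x = 7/2, so u ∈ H^1_0(0, 7/2). Differentiate via the product rule and integrate the resulting polynomials term by term.
  ∫_0^7/2 u² dx = ∫_0^7/2 (4*x^8 - 56*x^7 + 294*x^6 - 686*x^5 + 2401*x^4/4) dx. Term by term:
    ∫_0^7/2 4*x^8 dx = 40353607/1152;  ∫_0^7/2 -56*x^7 dx = -40353607/256;  ∫_0^7/2 294*x^6 dx = 17294403/64;
    ∫_0^7/2 -686*x^5 dx = -40353607/192;  ∫_0^7/2 2401*x^4/4 dx = 40353607/640.
  Sum: 40353607/1152 − 40353607/256 + 17294403/64 − 40353607/192 + 40353607/640 = 5764801/11520.
  ∫_0^7/2 (u')² dx = ∫_0^7/2 (64*x^6 - 672*x^5 + 2548*x^4 - 4116*x^3 + 2401*x^2) dx. Term by term:
    ∫_0^7/2 64*x^6 dx = 117649/2;  ∫_0^7/2 -672*x^5 dx = -823543/4;  ∫_0^7/2 2548*x^4 dx = 10706059/40;
    ∫_0^7/2 -4116*x^3 dx = -2470629/16;  ∫_0^7/2 2401*x^2 dx = 823543/24.
  Sum: 117649/2 − 823543/4 + 10706059/40 − 2470629/16 + 823543/24 = 117649/240.
∫_0^7/2 u² dx = 5764801/11520, so ||u||_L² = 2401*sqrt(5)/240.
∫_0^7/2 (u')² dx = 117649/240, so ||u'||_L² = 343*sqrt(15)/60.
Ratio ||u||_L² / ||u'||_L² = 7*sqrt(3)/12.
Sharp Poincaré constant on H^1_0(0, 7/2) is C_P = L/π = 7/(2*π), achieved by sin(2*π/7·x).
A polynomial bump cannot attain the sharp Poincaré constant (only the first sine eigenfunction does), so the ratio is strictly less than C_P, consistent with ||u||_L² ≤ C_P ||u'||_L².


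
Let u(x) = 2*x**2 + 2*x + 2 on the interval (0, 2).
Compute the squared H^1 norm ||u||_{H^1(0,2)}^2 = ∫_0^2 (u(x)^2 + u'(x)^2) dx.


||u||_{H^1}^2 = 2944/15

The H^1 norm (squared) on an interval (0, L) is
  ||u||_{H^1}^2 = ∫_0^L u(x)^2 dx + ∫_0^L u'(x)^2 dx.
Compute u'(x) = 4*x + 2.
Then u(x)^2 = 4*x**4 + 8*x**3 + 12*x**2 + 8*x + 4 and u'(x)^2 = 16*x**2 + 16*x + 4.
Integrate each monomial from 0 to 2 using ∫_0^2 c·x^n dx = c·2^(n+1)/(n+1):
  ∫_0^2 u(x)^2 dx = ∫_0^2 (4*x^4 + 8*x^3 + 12*x^2 + 8*x + 4) dx. Term by term:
    ∫_0^2 4*x^4 dx = 128/5;  ∫_0^2 8*x^3 dx = 32;  ∫_0^2 12*x^2 dx = 32;
    ∫_0^2 8*x dx = 16;  ∫_0^2 4 dx = 8.
  Sum: 128/5 + 32 + 32 + 16 + 8 = 568/5.
  ∫_0^2 u'(x)^2 dx = ∫_0^2 (16*x^2 + 16*x + 4) dx. Term by term:
    ∫_0^2 16*x^2 dx = 128/3;  ∫_0^2 16*x dx = 32;  ∫_0^2 4 dx = 8.
  Sum: 128/3 + 32 + 8 = 248/3.
Adding: ||u||_{H^1}^2 = 568/5 + 248/3 = 2944/15.


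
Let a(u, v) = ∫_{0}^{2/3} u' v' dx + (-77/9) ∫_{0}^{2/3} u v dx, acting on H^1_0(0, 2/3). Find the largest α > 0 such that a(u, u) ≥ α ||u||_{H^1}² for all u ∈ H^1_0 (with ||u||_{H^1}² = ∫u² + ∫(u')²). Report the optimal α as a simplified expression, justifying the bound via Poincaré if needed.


α = (-308 + 81*π^2)/(9*(4 + 9*π^2))

Coercivity of a(·,·) on H^1_0(0, 2/3) means a(u, u) ≥ α ||u||_{H^1}² for every u ∈ H^1_0.
The interval has length L = 2/3, and Poincaré/coercivity depend only on L. Here a(u, u) = ∫(u')² + (-77/9)·∫u².
Here c = -77/9 < 0 with |c| < (π/L)² = 9*π^2/4, so coercivity still holds. The condition a(u,u) ≥ α||u||_{H^1}² reads (1−α)∫(u')² ≥ (α−c)∫u². Any admissible α is ≤ 1 (rapidly oscillating u have ∫u²/∫(u')² → 0), and α = 1 would force 0 ≥ (1−c)∫u², impossible since c < 1; so 1−α > 0. By the sharp Poincaré inequality on H^1_0 of an interval of length L, ∫(u')² ≥ (π/L)²∫u² with equality for the first sine mode sin(π(x−x₀)/L) (x₀ the left endpoint), so the inequality holds for all u iff (1−α)(π/L)² ≥ α − c, i.e. α ≤ ((π/L)² + c)/((π/L)² + 1) = (1 + c(L/π)²)/(1 + (L/π)²). (Direct route, valid since c ≤ 0: Poincaré gives c∫u² ≥ c(L/π)²∫(u')², so a(u,u) ≥ (1 + c(L/π)²)∫(u')², while ||u||_{H^1}² ≤ (1 + (L/π)²)∫(u')²; dividing yields the same α.) With (π/L)² = 9*π^2/4 and c = -77/9, the largest admissible constant is α = ((π/L)² + c)/((π/L)² + 1).
Simplifying, α = (-308 + 81*π^2)/(9*(4 + 9*π^2)).


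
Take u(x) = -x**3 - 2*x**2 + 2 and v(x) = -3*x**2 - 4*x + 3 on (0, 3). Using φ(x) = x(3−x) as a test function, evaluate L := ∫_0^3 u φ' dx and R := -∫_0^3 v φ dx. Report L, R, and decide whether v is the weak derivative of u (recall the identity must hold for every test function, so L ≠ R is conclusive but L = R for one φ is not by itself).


LHS = 1269/20, RHS = 999/20. No, v is not the weak derivative of u.

u(x) = -x**3 - 2*x**2 + 2, classical derivative u'(x) = -3*x**2 - 4*x.
φ(x) = x(3−x), so φ'(x) = 3 - 2*x.
Note φ(0) = φ(3) = 0, so the boundary term u·φ vanishes.
LHS = ∫_0^3 u(x) φ'(x) dx = ∫_0^3 (2*x^4 + x^3 - 6*x^2 - 4*x + 6) dx. Term by term:
  ∫_0^3 2*x^4 dx = 486/5;  ∫_0^3 x^3 dx = 81/4;  ∫_0^3 -6*x^2 dx = -54;
  ∫_0^3 -4*x dx = -18;  ∫_0^3 6 dx = 18.
Sum: 486/5 + 81/4 − 54 − 18 + 18 = 1269/20.
So LHS = 1269/20.
∫_0^3 v(x) φ(x) dx = ∫_0^3 (3*x^4 - 5*x^3 - 15*x^2 + 9*x) dx. Term by term:
  ∫_0^3 3*x^4 dx = 729/5;  ∫_0^3 -5*x^3 dx = -405/4;  ∫_0^3 -15*x^2 dx = -135;
  ∫_0^3 9*x dx = 81/2.
Sum: 729/5 − 405/4 − 135 + 81/2 = -999/20.
So RHS = -∫_0^3 v(x) φ(x) dx = 999/20.
LHS − RHS = 27/2 ≠ 0, so the identity fails.
(For a valid weak derivative the identity must hold for EVERY test function, in particular this one. The failure shows v is NOT the weak derivative of u.)
Correct weak derivative would be u'(x) = -3*x**2 - 4*x.


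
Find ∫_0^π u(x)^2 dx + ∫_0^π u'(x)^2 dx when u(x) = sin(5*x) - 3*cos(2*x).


||u||_{H^1(0,π)}^2 = -100/7 + 71*π/2

u'(x) = 6*sin(2*x) + 5*cos(5*x).
Expand u² and (u')² and integrate term by term on (0, π), using: for integers n ≥ 1, ∫_0^π sin²(nx) dx = ∫_0^π cos²(nx) dx = π/2; for n ≠ n', ∫_0^π sin(nx)sin(n'x) dx = ∫_0^π cos(nx)cos(n'x) dx = 0; and by product-to-sum, ∫_0^π sin(nx)cos(n'x) dx = ½∫_0^π [sin((n+n')x) + sin((n−n')x)] dx, which is 0 when n+n' is even and 2n/(n²−n'²) when n+n' is odd (it need not vanish on (0, π)).
  u² squared terms: (-3)²·∫cos(2x)² dx = 9·π/2 = 9*π/2;  (1)²·∫sin(5x)² dx = 1·π/2 = π/2.
  u² cross terms: 2·(-3)·(1)·∫cos(2x)·sin(5x) dx = -6·(10/21) = -20/7.
  So ∫_0^π u² dx = 9*π/2 + π/2 − 20/7 = -20/7 + 5*π.
  (u')² squared terms: (5)²·∫cos(5x)² dx = 25·π/2 = 25*π/2;  (6)²·∫sin(2x)² dx = 36·π/2 = 18*π.
  (u')² cross terms: 2·(5)·(6)·∫cos(5x)·sin(2x) dx = 60·(-4/21) = -80/7.
  So ∫_0^π (u')² dx = 25*π/2 + 18*π − 80/7 = -80/7 + 61*π/2.
||u||_{H^1}^2 = (-20/7 + 5*π) + (-80/7 + 61*π/2) = -100/7 + 71*π/2.


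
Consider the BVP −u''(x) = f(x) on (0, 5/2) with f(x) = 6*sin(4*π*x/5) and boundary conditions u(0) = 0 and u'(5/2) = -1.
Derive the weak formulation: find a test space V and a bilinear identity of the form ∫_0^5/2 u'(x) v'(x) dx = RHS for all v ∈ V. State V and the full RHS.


V = {v ∈ H^1(0, 5/2) : v(0) = 0} (test functions vanish at x = 0 where u is specified); weak form: ∫_0^5/2 u'v' dx = ∫_0^5/2 (6*sin(4*π*x/5)) v dx − v(5/2) for all v ∈ V.

Multiply both sides by a test function v and integrate from 0 to 5/2:
  ∫_0^5/2 −u''(x) v(x) dx = ∫_0^5/2 f(x) v(x) dx.
Integrate the LHS by parts once:
  ∫_0^5/2 −u'' v dx = −[u'(x) v(x)]_0^5/2 + ∫_0^5/2 u'(x) v'(x) dx.
Thus ∫_0^5/2 u'(x) v'(x) dx = ∫_0^5/2 f(x) v(x) dx + [u'(x) v(x)]_0^5/2.
Choose V so that boundary terms are either known or forced to vanish.
Mixed BC: u(0) = 0 (Dirichlet) and u'(5/2) = -1 (Neumann). Define V = {v ∈ H^1(0, 5/2) : v(0) = 0}. Then [u' v]_0^5/2 = u'(5/2)·v(5/2) − u'(0)·0 = − v(5/2).
Weak formulation: find u (satisfying any essential BC) such that ∫_0^5/2 u'(x) v'(x) dx = ∫_0^5/2 f v dx − v(5/2) for all v ∈ V (Dirichlet at 0 absorbed into V; Neumann datum at x = 5/2 contributes the boundary term).
Substituting f(x) = 6*sin(4*π*x/5), the right-hand side is ∫_0^5/2 (6*sin(4*π*x/5)) v dx − v(5/2).


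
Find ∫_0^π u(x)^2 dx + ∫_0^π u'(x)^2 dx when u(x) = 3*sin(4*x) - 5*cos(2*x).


||u||_{H^1(0,π)}^2 = 139*π

u'(x) = 10*sin(2*x) + 12*cos(4*x).
Expand u² and (u')² and integrate term by term on (0, π), using: for integers n ≥ 1, ∫_0^π sin²(nx) dx = ∫_0^π cos²(nx) dx = π/2; for n ≠ n', ∫_0^π sin(nx)sin(n'x) dx = ∫_0^π cos(nx)cos(n'x) dx = 0; and by product-to-sum, ∫_0^π sin(nx)cos(n'x) dx = ½∫_0^π [sin((n+n')x) + sin((n−n')x)] dx, which is 0 when n+n' is even and 2n/(n²−n'²) when n+n' is odd (it need not vanish on (0, π)).
  u² squared terms: (-5)²·∫cos(2x)² dx = 25·π/2 = 25*π/2;  (3)²·∫sin(4x)² dx = 9·π/2 = 9*π/2.
  u² cross terms: 2·(-5)·(3)·∫cos(2x)·sin(4x) dx = -30·(0) = 0.
  So ∫_0^π u² dx = 25*π/2 + 9*π/2 + 0 = 17*π.
  (u')² squared terms: (10)²·∫sin(2x)² dx = 100·π/2 = 50*π;  (12)²·∫cos(4x)² dx = 144·π/2 = 72*π.
  (u')² cross terms: 2·(10)·(12)·∫sin(2x)·cos(4x) dx = 240·(0) = 0.
  So ∫_0^π (u')² dx = 50*π + 72*π + 0 = 122*π.
||u||_{H^1}^2 = (17*π) + (122*π) = 139*π.


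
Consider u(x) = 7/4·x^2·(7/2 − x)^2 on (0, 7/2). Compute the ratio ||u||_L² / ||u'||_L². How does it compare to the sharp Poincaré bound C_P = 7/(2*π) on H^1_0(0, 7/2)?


||u||_L² / ||u'||_L² = 7*sqrt(3)/12 < C_P = 7/(2*π).

u(x) = 7/4·x^2·(7/2 − x)^2, so u'(x) = 7*x*(2*x - 7)*(4*x - 7)/8.
u(x) = 7/4·x^2·(7/2 − x)^2 vanishes at x = 0 and x = 7/2, so u ∈ H^1_0(0, 7/2). Differentiate via the product rule and integrate the resulting polynomials term by term.
  ∫_0^7/2 u² dx = ∫_0^7/2 (49*x^8/16 - 343*x^7/8 + 7203*x^6/32 - 16807*x^5/32 + 117649*x^4/256) dx. Term by term:
    ∫_0^7/2 49*x^8/16 dx = 1977326743/73728;  ∫_0^7/2 -343*x^7/8 dx = -1977326743/16384;  ∫_0^7/2 7203*x^6/32 dx = 847425747/4096;
    ∫_0^7/2 -16807*x^5/32 dx = -1977326743/12288;  ∫_0^7/2 117649*x^4/256 dx = 1977326743/40960.
  Sum: 1977326743/73728 − 1977326743/16384 + 847425747/4096 − 1977326743/12288 + 1977326743/40960 = 282475249/737280.
  ∫_0^7/2 (u')² dx = ∫_0^7/2 (49*x^6 - 1029*x^5/2 + 31213*x^4/16 - 50421*x^3/16 + 117649*x^2/64) dx. Term by term:
    ∫_0^7/2 49*x^6 dx = 5764801/128;  ∫_0^7/2 -1029*x^5/2 dx = -40353607/256;  ∫_0^7/2 31213*x^4/16 dx = 524596891/2560;
    ∫_0^7/2 -50421*x^3/16 dx = -121060821/1024;  ∫_0^7/2 117649*x^2/64 dx = 40353607/1536.
  Sum: 5764801/128 − 40353607/256 + 524596891/2560 − 121060821/1024 + 40353607/1536 = 5764801/15360.
∫_0^7/2 u² dx = 282475249/737280, so ||u||_L² = 16807*sqrt(5)/1920.
∫_0^7/2 (u')² dx = 5764801/15360, so ||u'||_L² = 2401*sqrt(15)/480.
Ratio ||u||_L² / ||u'||_L² = 7*sqrt(3)/12.
Sharp Poincaré constant on H^1_0(0, 7/2) is C_P = L/π = 7/(2*π), achieved by sin(2*π/7·x).
A polynomial bump cannot attain the sharp Poincaré constant (only the first sine eigenfunction does), so the ratio is strictly less than C_P, consistent with ||u||_L² ≤ C_P ||u'||_L².


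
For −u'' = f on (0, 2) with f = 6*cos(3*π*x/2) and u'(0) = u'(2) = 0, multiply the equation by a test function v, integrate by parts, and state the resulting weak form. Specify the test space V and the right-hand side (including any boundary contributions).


V = H^1(0, 2) (no boundary constraint on v; u is determined up to an additive constant); weak form: ∫_0^2 u'v' dx = ∫_0^2 (6*cos(3*π*x/2)) v dx for all v ∈ V.

Multiply both sides by a test function v and integrate from 0 to 2:
  ∫_0^2 −u''(x) v(x) dx = ∫_0^2 f(x) v(x) dx.
Integrate the LHS by parts once:
  ∫_0^2 −u'' v dx = −[u'(x) v(x)]_0^2 + ∫_0^2 u'(x) v'(x) dx.
Thus ∫_0^2 u'(x) v'(x) dx = ∫_0^2 f(x) v(x) dx + [u'(x) v(x)]_0^2.
Choose V so that boundary terms are either known or forced to vanish.
u has homogeneous Neumann: u'(0) = u'(2) = 0. So [u' v]_0^2 = 0·v(2) − 0·v(0) = 0 for any v; take V = H^1(0, 2).
Weak formulation: find u (satisfying any essential BC) such that ∫_0^2 u'(x) v'(x) dx = ∫_0^2 f v dx for all v ∈ V (homogeneous Neumann, so boundary terms vanish).
Substituting f(x) = 6*cos(3*π*x/2), the right-hand side is ∫_0^2 (6*cos(3*π*x/2)) v dx.
Compatibility check (pure Neumann): taking v ≡ 1 ∈ V gives 0 = ∫_0^2 f dx + (0) − (0), i.e. ∫_0^2 f dx must equal u'(0) − u'(2) = 0. Indeed ∫_0^2 (6*cos(3*π*x/2)) dx = 0, so the data are compatible. The solution is then unique only up to an additive constant (fix it e.g. by requiring ∫_0^2 u dx = 0).


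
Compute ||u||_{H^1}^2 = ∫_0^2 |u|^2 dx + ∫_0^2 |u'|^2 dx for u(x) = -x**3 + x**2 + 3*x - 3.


||u||_{H^1}^2 = 1808/105

The H^1 norm (squared) on an interval (0, L) is
  ||u||_{H^1}^2 = ∫_0^L u(x)^2 dx + ∫_0^L u'(x)^2 dx.
Compute u'(x) = -3*x**2 + 2*x + 3.
Then u(x)^2 = x**6 - 2*x**5 - 5*x**4 + 12*x**3 + 3*x**2 - 18*x + 9 and u'(x)^2 = 9*x**4 - 12*x**3 - 14*x**2 + 12*x + 9.
Integrate each monomial from 0 to 2 using ∫_0^2 c·x^n dx = c·2^(n+1)/(n+1):
  ∫_0^2 u(x)^2 dx = ∫_0^2 (x^6 - 2*x^5 - 5*x^4 + 12*x^3 + 3*x^2 - 18*x + 9) dx. Term by term:
    ∫_0^2 x^6 dx = 128/7;  ∫_0^2 -2*x^5 dx = -64/3;  ∫_0^2 -5*x^4 dx = -32;
    ∫_0^2 12*x^3 dx = 48;  ∫_0^2 3*x^2 dx = 8;  ∫_0^2 -18*x dx = -36;
    ∫_0^2 9 dx = 18.
  Sum: 128/7 − 64/3 − 32 + 48 + 8 − 36 + 18 = 62/21.
  ∫_0^2 u'(x)^2 dx = ∫_0^2 (9*x^4 - 12*x^3 - 14*x^2 + 12*x + 9) dx. Term by term:
    ∫_0^2 9*x^4 dx = 288/5;  ∫_0^2 -12*x^3 dx = -48;  ∫_0^2 -14*x^2 dx = -112/3;
    ∫_0^2 12*x dx = 24;  ∫_0^2 9 dx = 18.
  Sum: 288/5 − 48 − 112/3 + 24 + 18 = 214/15.
Adding: ||u||_{H^1}^2 = 62/21 + 214/15 = 1808/105.


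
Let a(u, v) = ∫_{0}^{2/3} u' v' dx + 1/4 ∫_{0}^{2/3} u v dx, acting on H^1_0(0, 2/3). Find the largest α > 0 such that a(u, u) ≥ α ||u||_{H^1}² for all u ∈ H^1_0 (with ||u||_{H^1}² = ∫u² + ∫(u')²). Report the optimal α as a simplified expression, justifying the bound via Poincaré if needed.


α = (1 + 9*π^2)/(4 + 9*π^2)

Coercivity of a(·,·) on H^1_0(0, 2/3) means a(u, u) ≥ α ||u||_{H^1}² for every u ∈ H^1_0.
The interval has length L = 2/3, and Poincaré/coercivity depend only on L. Here a(u, u) = ∫(u')² + (1/4)·∫u².
Here 0 < c = 1/4 < 1. The condition a(u,u) ≥ α||u||_{H^1}² reads (1−α)∫(u')² ≥ (α−c)∫u². Any admissible α is ≤ 1 (rapidly oscillating u have ∫u²/∫(u')² → 0), and α = 1 would force 0 ≥ (1−c)∫u², impossible since c < 1; so 1−α > 0. By the sharp Poincaré inequality on H^1_0 of an interval of length L, ∫(u')² ≥ (π/L)²∫u² with equality for the first sine mode sin(π(x−x₀)/L) (x₀ the left endpoint), so the inequality holds for all u iff (1−α)(π/L)² ≥ α − c, i.e. α ≤ ((π/L)² + c)/((π/L)² + 1) = (1 + c(L/π)²)/(1 + (L/π)²). With (π/L)² = 9*π^2/4 and c = 1/4, the largest admissible constant is α = ((π/L)² + c)/((π/L)² + 1).
Simplifying, α = (1 + 9*π^2)/(4 + 9*π^2).


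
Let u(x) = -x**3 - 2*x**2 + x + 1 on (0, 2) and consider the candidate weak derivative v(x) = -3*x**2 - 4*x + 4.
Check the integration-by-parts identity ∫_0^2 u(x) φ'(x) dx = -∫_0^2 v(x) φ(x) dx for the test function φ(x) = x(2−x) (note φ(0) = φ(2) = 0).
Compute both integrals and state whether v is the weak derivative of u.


LHS = 44/5, RHS = 24/5. No, v is not the weak derivative of u.

u(x) = -x**3 - 2*x**2 + x + 1, classical derivative u'(x) = -3*x**2 - 4*x + 1.
φ(x) = x(2−x), so φ'(x) = 2 - 2*x.
Note φ(0) = φ(2) = 0, so the boundary term u·φ vanishes.
LHS = ∫_0^2 u(x) φ'(x) dx = ∫_0^2 (2*x^4 + 2*x^3 - 6*x^2 + 2) dx. Term by term:
  ∫_0^2 2*x^4 dx = 64/5;  ∫_0^2 2*x^3 dx = 8;  ∫_0^2 -6*x^2 dx = -16;
  ∫_0^2 2 dx = 4.
Sum: 64/5 + 8 − 16 + 4 = 44/5.
So LHS = 44/5.
∫_0^2 v(x) φ(x) dx = ∫_0^2 (3*x^4 - 2*x^3 - 12*x^2 + 8*x) dx. Term by term:
  ∫_0^2 3*x^4 dx = 96/5;  ∫_0^2 -2*x^3 dx = -8;  ∫_0^2 -12*x^2 dx = -32;
  ∫_0^2 8*x dx = 16.
Sum: 96/5 − 8 − 32 + 16 = -24/5.
So RHS = -∫_0^2 v(x) φ(x) dx = 24/5.
LHS − RHS = 4 ≠ 0, so the identity fails.
(For a valid weak derivative the identity must hold for EVERY test function, in particular this one. The failure shows v is NOT the weak derivative of u.)
Correct weak derivative would be u'(x) = -3*x**2 - 4*x + 1.


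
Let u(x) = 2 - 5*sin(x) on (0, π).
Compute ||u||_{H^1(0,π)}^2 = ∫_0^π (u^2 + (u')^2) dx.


||u||_{H^1(0,π)}^2 = -40 + 29*π

u'(x) = -5*cos(x).
Expand u² and (u')² and integrate term by term on (0, π), using: for integers n ≥ 1, ∫_0^π sin²(nx) dx = ∫_0^π cos²(nx) dx = π/2; for n ≠ n', ∫_0^π sin(nx)sin(n'x) dx = ∫_0^π cos(nx)cos(n'x) dx = 0; and by product-to-sum, ∫_0^π sin(nx)cos(n'x) dx = ½∫_0^π [sin((n+n')x) + sin((n−n')x)] dx, which is 0 when n+n' is even and 2n/(n²−n'²) when n+n' is odd (it need not vanish on (0, π)). For the constant mode: ∫_0^π 1 dx = π, ∫_0^π cos(nx) dx = 0, ∫_0^π sin(nx) dx = (1−(−1)^n)/n.
  u² squared terms: (2)²·∫1 dx = 4·π = 4*π;  (-5)²·∫sin(x)² dx = 25·π/2 = 25*π/2.
  u² cross terms: 2·(2)·(-5)·∫1·sin(x) dx = -20·(2) = -40.
  So ∫_0^π u² dx = 4*π + 25*π/2 − 40 = -40 + 33*π/2.
  (u')² squared terms: (-5)²·∫cos(x)² dx = 25·π/2 = 25*π/2.
  So ∫_0^π (u')² dx = 25*π/2.
||u||_{H^1}^2 = (-40 + 33*π/2) + (25*π/2) = -40 + 29*π.
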